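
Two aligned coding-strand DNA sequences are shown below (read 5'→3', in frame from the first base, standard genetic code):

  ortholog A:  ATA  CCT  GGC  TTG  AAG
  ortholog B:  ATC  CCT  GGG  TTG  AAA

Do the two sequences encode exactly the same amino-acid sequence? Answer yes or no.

Codon 1: ATA Ile / ATC Ile — synonymous.
Codon 2: CCT Pro / CCT Pro — identical.
Codon 3: GGC Gly / GGG Gly — synonymous.
Codon 4: TTG Leu / TTG Leu — identical.
Codon 5: AAG Lys / AAA Lys — synonymous.
Nonsynonymous differences: 0 → same protein.

yes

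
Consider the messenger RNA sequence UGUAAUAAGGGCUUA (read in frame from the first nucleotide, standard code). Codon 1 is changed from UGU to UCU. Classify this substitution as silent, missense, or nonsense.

missense

Position 2 falls in codon 1: UGU → Cys.
After the substitution the codon is UCU → Ser.
Cys ≠ Ser, so this is a missense mutation.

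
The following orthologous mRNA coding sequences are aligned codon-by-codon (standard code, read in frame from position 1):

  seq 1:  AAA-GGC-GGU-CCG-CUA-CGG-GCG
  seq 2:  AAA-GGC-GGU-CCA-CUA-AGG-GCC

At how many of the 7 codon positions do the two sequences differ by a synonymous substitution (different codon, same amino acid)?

3

Codon 1: AAA Lys / AAA Lys — identical.
Codon 2: GGC Gly / GGC Gly — identical.
Codon 3: GGU Gly / GGU Gly — identical.
Codon 4: CCG Pro / CCA Pro — synonymous.
Codon 5: CUA Leu / CUA Leu — identical.
Codon 6: CGG Arg / AGG Arg — synonymous.
Codon 7: GCG Ala / GCC Ala — synonymous.
Synonymous differences: 3.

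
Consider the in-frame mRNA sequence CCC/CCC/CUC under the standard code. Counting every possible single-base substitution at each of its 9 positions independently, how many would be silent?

9

Codon 1 (CCC, Pro): 3 synonymous substitutions.
Codon 2 (CCC, Pro): 3 synonymous substitutions.
Codon 3 (CUC, Leu): 3 synonymous substitutions.
Total: 3 + 3 + 3 = 9.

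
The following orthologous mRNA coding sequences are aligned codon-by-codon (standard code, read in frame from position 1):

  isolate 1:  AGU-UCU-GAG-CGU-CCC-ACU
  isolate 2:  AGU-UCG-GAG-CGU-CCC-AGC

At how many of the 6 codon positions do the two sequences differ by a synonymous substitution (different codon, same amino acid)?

Codon 1: AGU Ser / AGU Ser — identical.
Codon 2: UCU Ser / UCG Ser — synonymous.
Codon 3: GAG Glu / GAG Glu — identical.
Codon 4: CGU Arg / CGU Arg — identical.
Codon 5: CCC Pro / CCC Pro — identical.
Codon 6: ACU Thr / AGC Ser — nonsynonymous.
Synonymous differences: 1.

1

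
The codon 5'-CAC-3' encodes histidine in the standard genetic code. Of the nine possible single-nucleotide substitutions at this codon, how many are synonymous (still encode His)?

1

Position 1: none → 0 synonymous.
Position 2: none → 0 synonymous.
Position 3: CAT → 1 synonymous.
Total: 0 + 0 + 1 = 1.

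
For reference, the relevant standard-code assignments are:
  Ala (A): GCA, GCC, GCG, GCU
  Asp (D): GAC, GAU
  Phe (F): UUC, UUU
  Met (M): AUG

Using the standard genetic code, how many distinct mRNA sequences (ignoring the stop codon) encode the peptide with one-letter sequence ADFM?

Ala: 4 codons.
Asp: 2 codons.
Phe: 2 codons.
Met: 1 codon.
4 × 2 × 2 × 1 = 16.

16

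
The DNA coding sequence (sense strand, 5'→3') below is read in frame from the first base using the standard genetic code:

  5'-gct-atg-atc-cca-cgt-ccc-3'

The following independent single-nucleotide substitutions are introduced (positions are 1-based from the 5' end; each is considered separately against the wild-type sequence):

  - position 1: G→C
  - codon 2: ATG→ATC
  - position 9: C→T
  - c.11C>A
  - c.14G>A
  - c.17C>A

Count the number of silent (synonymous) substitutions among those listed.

1

Codon 1: GCT (Ala) → CCT (Pro) — missense.
Codon 2: ATG (Met) → ATC (Ile) — missense.
Codon 3: ATC (Ile) → ATT (Ile) — synonymous.
Codon 4: CCA (Pro) → CAA (Gln) — missense.
Codon 5: CGT (Arg) → CAT (His) — missense.
Codon 6: CCC (Pro) → CAC (His) — missense.
Synonymous: 1 of 6.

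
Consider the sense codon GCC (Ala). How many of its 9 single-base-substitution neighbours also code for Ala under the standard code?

Position 1: none → 0 synonymous.
Position 2: none → 0 synonymous.
Position 3: GCT, GCA, GCG → 3 synonymous.
Total: 0 + 0 + 3 = 3.

3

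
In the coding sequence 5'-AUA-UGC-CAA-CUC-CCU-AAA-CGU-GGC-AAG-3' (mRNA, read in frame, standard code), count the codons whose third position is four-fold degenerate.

4

Codon 1 AUA (Ile): third position 3-fold.
Codon 2 UGC (Cys): third position 2-fold.
Codon 3 CAA (Gln): third position 2-fold.
Codon 4 CUC (Leu): third position 4-fold.
Codon 5 CCU (Pro): third position 4-fold.
Codon 6 AAA (Lys): third position 2-fold.
Codon 7 CGU (Arg): third position 4-fold.
Codon 8 GGC (Gly): third position 4-fold.
Codon 9 AAG (Lys): third position 2-fold.
Four-fold degenerate third positions: 4.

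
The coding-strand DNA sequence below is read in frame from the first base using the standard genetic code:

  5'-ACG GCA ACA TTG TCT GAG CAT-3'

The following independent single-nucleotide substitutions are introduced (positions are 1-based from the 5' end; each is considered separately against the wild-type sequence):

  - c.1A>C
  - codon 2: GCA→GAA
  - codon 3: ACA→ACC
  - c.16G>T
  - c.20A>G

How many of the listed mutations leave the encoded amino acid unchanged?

Codon 1: ACG (Thr) → CCG (Pro) — missense.
Codon 2: GCA (Ala) → GAA (Glu) — missense.
Codon 3: ACA (Thr) → ACC (Thr) — synonymous.
Codon 6: GAG (Glu) → TAG (Stop) — nonsense.
Codon 7: CAT (His) → CGT (Arg) — missense.
Synonymous: 1 of 5.

1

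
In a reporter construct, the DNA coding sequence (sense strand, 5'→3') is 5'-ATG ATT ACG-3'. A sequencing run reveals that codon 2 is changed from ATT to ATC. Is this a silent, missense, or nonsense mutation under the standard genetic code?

Position 6 falls in codon 2: ATT → Ile.
After the substitution the codon is ATC → Ile.
Both encode Ile, so the change is synonymous.

silent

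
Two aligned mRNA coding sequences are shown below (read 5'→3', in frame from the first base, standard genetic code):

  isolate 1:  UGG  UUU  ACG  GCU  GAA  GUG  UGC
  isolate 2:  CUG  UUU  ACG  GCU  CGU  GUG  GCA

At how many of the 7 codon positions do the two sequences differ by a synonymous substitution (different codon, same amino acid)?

0

Codon 1: UGG Trp / CUG Leu — nonsynonymous.
Codon 2: UUU Phe / UUU Phe — identical.
Codon 3: ACG Thr / ACG Thr — identical.
Codon 4: GCU Ala / GCU Ala — identical.
Codon 5: GAA Glu / CGU Arg — nonsynonymous.
Codon 6: GUG Val / GUG Val — identical.
Codon 7: UGC Cys / GCA Ala — nonsynonymous.
Synonymous differences: 0.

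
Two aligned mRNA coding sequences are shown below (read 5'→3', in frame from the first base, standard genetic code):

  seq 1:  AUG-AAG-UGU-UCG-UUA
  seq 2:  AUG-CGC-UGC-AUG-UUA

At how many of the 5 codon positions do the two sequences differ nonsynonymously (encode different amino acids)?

Codon 1: AUG Met / AUG Met — identical.
Codon 2: AAG Lys / CGC Arg — nonsynonymous.
Codon 3: UGU Cys / UGC Cys — synonymous.
Codon 4: UCG Ser / AUG Met — nonsynonymous.
Codon 5: UUA Leu / UUA Leu — identical.
Nonsynonymous differences: 2.

2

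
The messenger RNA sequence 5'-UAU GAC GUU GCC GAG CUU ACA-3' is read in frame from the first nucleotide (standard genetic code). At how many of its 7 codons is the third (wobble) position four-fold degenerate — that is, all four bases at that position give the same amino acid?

4

Codon 1 UAU (Tyr): third position 2-fold.
Codon 2 GAC (Asp): third position 2-fold.
Codon 3 GUU (Val): third position 4-fold.
Codon 4 GCC (Ala): third position 4-fold.
Codon 5 GAG (Glu): third position 2-fold.
Codon 6 CUU (Leu): third position 4-fold.
Codon 7 ACA (Thr): third position 4-fold.
Four-fold degenerate third positions: 4.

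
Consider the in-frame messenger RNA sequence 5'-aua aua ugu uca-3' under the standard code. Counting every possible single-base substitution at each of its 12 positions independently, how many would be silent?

8

Codon 1 (AUA, Ile): 2 synonymous substitutions.
Codon 2 (AUA, Ile): 2 synonymous substitutions.
Codon 3 (UGU, Cys): 1 synonymous substitution.
Codon 4 (UCA, Ser): 3 synonymous substitutions.
Total: 2 + 2 + 1 + 3 = 8.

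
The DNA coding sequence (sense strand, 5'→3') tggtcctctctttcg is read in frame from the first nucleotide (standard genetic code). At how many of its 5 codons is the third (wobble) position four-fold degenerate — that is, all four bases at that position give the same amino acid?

4

Codon 1 TGG (Trp): third position 1-fold.
Codon 2 TCC (Ser): third position 4-fold.
Codon 3 TCT (Ser): third position 4-fold.
Codon 4 CTT (Leu): third position 4-fold.
Codon 5 TCG (Ser): third position 4-fold.
Four-fold degenerate third positions: 4.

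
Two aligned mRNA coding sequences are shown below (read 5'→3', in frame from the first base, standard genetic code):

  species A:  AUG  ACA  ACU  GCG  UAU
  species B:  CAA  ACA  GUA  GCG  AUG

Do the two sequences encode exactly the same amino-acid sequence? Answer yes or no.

Codon 1: AUG Met / CAA Gln — nonsynonymous.
Codon 2: ACA Thr / ACA Thr — identical.
Codon 3: ACU Thr / GUA Val — nonsynonymous.
Codon 4: GCG Ala / GCG Ala — identical.
Codon 5: UAU Tyr / AUG Met — nonsynonymous.
Nonsynonymous differences: 3 → different protein.

no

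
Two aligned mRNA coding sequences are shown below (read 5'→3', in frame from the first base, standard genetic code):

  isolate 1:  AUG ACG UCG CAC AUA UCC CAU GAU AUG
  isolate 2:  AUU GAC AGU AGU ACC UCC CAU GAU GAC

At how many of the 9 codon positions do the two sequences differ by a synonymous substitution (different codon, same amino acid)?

Codon 1: AUG Met / AUU Ile — nonsynonymous.
Codon 2: ACG Thr / GAC Asp — nonsynonymous.
Codon 3: UCG Ser / AGU Ser — synonymous.
Codon 4: CAC His / AGU Ser — nonsynonymous.
Codon 5: AUA Ile / ACC Thr — nonsynonymous.
Codon 6: UCC Ser / UCC Ser — identical.
Codon 7: CAU His / CAU His — identical.
Codon 8: GAU Asp / GAU Asp — identical.
Codon 9: AUG Met / GAC Asp — nonsynonymous.
Synonymous differences: 1.

1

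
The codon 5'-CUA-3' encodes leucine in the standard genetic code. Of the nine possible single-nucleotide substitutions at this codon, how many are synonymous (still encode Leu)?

4

Position 1: UUA → 1 synonymous.
Position 2: none → 0 synonymous.
Position 3: CUU, CUC, CUG → 3 synonymous.
Total: 1 + 0 + 3 = 4.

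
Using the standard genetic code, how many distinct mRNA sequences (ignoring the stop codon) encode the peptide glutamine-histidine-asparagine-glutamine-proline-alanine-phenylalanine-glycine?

Gln: 2 codons.
His: 2 codons.
Asn: 2 codons.
Gln: 2 codons.
Pro: 4 codons.
Ala: 4 codons.
Phe: 2 codons.
Gly: 4 codons.
2 × 2 × 2 × 2 × 4 × 4 × 2 × 4 = 2048.

2048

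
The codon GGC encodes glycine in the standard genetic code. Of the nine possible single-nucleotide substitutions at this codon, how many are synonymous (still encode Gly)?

3

Position 1: none → 0 synonymous.
Position 2: none → 0 synonymous.
Position 3: GGU, GGA, GGG → 3 synonymous.
Total: 0 + 0 + 3 = 3.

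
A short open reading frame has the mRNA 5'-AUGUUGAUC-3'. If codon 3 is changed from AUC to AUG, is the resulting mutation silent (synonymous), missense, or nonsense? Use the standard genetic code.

missense

Position 9 falls in codon 3: AUC → Ile.
After the substitution the codon is AUG → Met.
Ile ≠ Met, so this is a missense mutation.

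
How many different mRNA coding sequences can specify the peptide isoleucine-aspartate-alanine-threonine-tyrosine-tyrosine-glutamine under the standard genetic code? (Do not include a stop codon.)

Ile: 3 codons.
Asp: 2 codons.
Ala: 4 codons.
Thr: 4 codons.
Tyr: 2 codons.
Tyr: 2 codons.
Gln: 2 codons.
3 × 2 × 4 × 4 × 2 × 2 × 2 = 768.

768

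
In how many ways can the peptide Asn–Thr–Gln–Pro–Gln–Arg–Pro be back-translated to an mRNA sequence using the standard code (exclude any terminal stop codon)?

3072

Asn: 2 codons.
Thr: 4 codons.
Gln: 2 codons.
Pro: 4 codons.
Gln: 2 codons.
Arg: 6 codons.
Pro: 4 codons.
2 × 4 × 2 × 4 × 2 × 6 × 4 = 3072.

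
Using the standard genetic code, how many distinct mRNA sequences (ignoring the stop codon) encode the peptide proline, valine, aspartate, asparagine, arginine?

Pro: 4 codons.
Val: 4 codons.
Asp: 2 codons.
Asn: 2 codons.
Arg: 6 codons.
4 × 4 × 2 × 2 × 6 = 384.

384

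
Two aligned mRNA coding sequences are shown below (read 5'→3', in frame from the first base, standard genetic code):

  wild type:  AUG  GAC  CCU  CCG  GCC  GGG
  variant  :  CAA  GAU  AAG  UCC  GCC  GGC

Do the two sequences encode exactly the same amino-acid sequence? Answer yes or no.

no

Codon 1: AUG Met / CAA Gln — nonsynonymous.
Codon 2: GAC Asp / GAU Asp — synonymous.
Codon 3: CCU Pro / AAG Lys — nonsynonymous.
Codon 4: CCG Pro / UCC Ser — nonsynonymous.
Codon 5: GCC Ala / GCC Ala — identical.
Codon 6: GGG Gly / GGC Gly — synonymous.
Nonsynonymous differences: 3 → different protein.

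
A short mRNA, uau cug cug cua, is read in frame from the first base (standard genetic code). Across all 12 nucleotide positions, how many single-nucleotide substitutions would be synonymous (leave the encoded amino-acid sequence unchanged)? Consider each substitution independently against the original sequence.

13

Codon 1 (UAU, Tyr): 1 synonymous substitution.
Codon 2 (CUG, Leu): 4 synonymous substitutions.
Codon 3 (CUG, Leu): 4 synonymous substitutions.
Codon 4 (CUA, Leu): 4 synonymous substitutions.
Total: 1 + 4 + 4 + 4 = 13.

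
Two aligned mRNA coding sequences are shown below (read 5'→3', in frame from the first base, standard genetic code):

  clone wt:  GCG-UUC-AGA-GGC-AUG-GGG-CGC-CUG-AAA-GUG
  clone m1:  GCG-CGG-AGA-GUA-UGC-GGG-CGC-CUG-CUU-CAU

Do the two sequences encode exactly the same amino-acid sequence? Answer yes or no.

Codon 1: GCG Ala / GCG Ala — identical.
Codon 2: UUC Phe / CGG Arg — nonsynonymous.
Codon 3: AGA Arg / AGA Arg — identical.
Codon 4: GGC Gly / GUA Val — nonsynonymous.
Codon 5: AUG Met / UGC Cys — nonsynonymous.
Codon 6: GGG Gly / GGG Gly — identical.
Codon 7: CGC Arg / CGC Arg — identical.
Codon 8: CUG Leu / CUG Leu — identical.
Codon 9: AAA Lys / CUU Leu — nonsynonymous.
Codon 10: GUG Val / CAU His — nonsynonymous.
Nonsynonymous differences: 5 → different protein.

no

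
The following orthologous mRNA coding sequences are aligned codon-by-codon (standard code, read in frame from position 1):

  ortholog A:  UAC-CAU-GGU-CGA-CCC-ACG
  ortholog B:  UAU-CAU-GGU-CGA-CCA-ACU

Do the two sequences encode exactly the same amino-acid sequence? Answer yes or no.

yes

Codon 1: UAC Tyr / UAU Tyr — synonymous.
Codon 2: CAU His / CAU His — identical.
Codon 3: GGU Gly / GGU Gly — identical.
Codon 4: CGA Arg / CGA Arg — identical.
Codon 5: CCC Pro / CCA Pro — synonymous.
Codon 6: ACG Thr / ACU Thr — synonymous.
Nonsynonymous differences: 0 → same protein.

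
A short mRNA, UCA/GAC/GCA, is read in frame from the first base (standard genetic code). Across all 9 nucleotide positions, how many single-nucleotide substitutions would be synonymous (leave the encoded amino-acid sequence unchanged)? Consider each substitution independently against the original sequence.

7

Codon 1 (UCA, Ser): 3 synonymous substitutions.
Codon 2 (GAC, Asp): 1 synonymous substitution.
Codon 3 (GCA, Ala): 3 synonymous substitutions.
Total: 3 + 1 + 3 = 7.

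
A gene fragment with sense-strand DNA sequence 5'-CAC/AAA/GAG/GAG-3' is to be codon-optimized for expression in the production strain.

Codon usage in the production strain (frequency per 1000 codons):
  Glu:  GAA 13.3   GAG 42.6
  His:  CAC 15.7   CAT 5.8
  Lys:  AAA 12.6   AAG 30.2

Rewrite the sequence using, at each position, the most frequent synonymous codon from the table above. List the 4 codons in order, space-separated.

CAC AAG GAG GAG

Codon 1 (His): best is CAC at 15.7.
Codon 2 (Lys): best is AAG at 30.2.
Codon 3 (Glu): best is GAG at 42.6.
Codon 4 (Glu): best is GAG at 42.6.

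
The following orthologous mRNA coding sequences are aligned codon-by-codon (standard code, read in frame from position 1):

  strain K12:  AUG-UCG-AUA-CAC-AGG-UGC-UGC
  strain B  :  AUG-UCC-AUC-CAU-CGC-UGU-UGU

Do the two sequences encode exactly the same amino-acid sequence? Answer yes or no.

yes

Codon 1: AUG Met / AUG Met — identical.
Codon 2: UCG Ser / UCC Ser — synonymous.
Codon 3: AUA Ile / AUC Ile — synonymous.
Codon 4: CAC His / CAU His — synonymous.
Codon 5: AGG Arg / CGC Arg — synonymous.
Codon 6: UGC Cys / UGU Cys — synonymous.
Codon 7: UGC Cys / UGU Cys — synonymous.
Nonsynonymous differences: 0 → same protein.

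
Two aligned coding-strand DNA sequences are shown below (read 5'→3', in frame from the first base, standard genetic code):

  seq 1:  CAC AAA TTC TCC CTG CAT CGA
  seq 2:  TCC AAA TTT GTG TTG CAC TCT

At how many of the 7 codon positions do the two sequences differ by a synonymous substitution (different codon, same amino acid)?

Codon 1: CAC His / TCC Ser — nonsynonymous.
Codon 2: AAA Lys / AAA Lys — identical.
Codon 3: TTC Phe / TTT Phe — synonymous.
Codon 4: TCC Ser / GTG Val — nonsynonymous.
Codon 5: CTG Leu / TTG Leu — synonymous.
Codon 6: CAT His / CAC His — synonymous.
Codon 7: CGA Arg / TCT Ser — nonsynonymous.
Synonymous differences: 3.

3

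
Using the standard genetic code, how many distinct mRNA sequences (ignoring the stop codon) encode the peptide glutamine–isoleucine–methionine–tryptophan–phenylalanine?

Gln: 2 codons.
Ile: 3 codons.
Met: 1 codon.
Trp: 1 codon.
Phe: 2 codons.
2 × 3 × 1 × 1 × 2 = 12.

12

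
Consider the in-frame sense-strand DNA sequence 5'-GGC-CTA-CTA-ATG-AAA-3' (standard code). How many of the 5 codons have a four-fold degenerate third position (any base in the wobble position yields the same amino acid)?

3

Codon 1 GGC (Gly): third position 4-fold.
Codon 2 CTA (Leu): third position 4-fold.
Codon 3 CTA (Leu): third position 4-fold.
Codon 4 ATG (Met): third position 1-fold.
Codon 5 AAA (Lys): third position 2-fold.
Four-fold degenerate third positions: 3.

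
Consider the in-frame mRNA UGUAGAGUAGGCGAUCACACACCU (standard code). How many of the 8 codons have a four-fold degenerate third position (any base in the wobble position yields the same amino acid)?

4

Codon 1 UGU (Cys): third position 2-fold.
Codon 2 AGA (Arg): third position 2-fold.
Codon 3 GUA (Val): third position 4-fold.
Codon 4 GGC (Gly): third position 4-fold.
Codon 5 GAU (Asp): third position 2-fold.
Codon 6 CAC (His): third position 2-fold.
Codon 7 ACA (Thr): third position 4-fold.
Codon 8 CCU (Pro): third position 4-fold.
Four-fold degenerate third positions: 4.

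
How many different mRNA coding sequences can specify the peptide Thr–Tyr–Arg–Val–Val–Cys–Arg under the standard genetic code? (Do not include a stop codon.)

9216

Thr: 4 codons.
Tyr: 2 codons.
Arg: 6 codons.
Val: 4 codons.
Val: 4 codons.
Cys: 2 codons.
Arg: 6 codons.
4 × 2 × 6 × 4 × 4 × 2 × 6 = 9216.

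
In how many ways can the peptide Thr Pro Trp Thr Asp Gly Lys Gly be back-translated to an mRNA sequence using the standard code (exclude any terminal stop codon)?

Thr: 4 codons.
Pro: 4 codons.
Trp: 1 codon.
Thr: 4 codons.
Asp: 2 codons.
Gly: 4 codons.
Lys: 2 codons.
Gly: 4 codons.
4 × 4 × 1 × 4 × 2 × 4 × 2 × 4 = 4096.

4096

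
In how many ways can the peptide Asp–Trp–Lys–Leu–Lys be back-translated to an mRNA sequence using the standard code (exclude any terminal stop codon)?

Asp: 2 codons.
Trp: 1 codon.
Lys: 2 codons.
Leu: 6 codons.
Lys: 2 codons.
2 × 1 × 2 × 6 × 2 = 48.

48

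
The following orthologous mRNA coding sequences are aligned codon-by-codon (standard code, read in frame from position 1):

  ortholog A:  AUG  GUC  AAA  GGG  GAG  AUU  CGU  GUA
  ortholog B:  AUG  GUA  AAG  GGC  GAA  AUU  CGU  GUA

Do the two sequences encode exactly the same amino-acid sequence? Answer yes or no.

Codon 1: AUG Met / AUG Met — identical.
Codon 2: GUC Val / GUA Val — synonymous.
Codon 3: AAA Lys / AAG Lys — synonymous.
Codon 4: GGG Gly / GGC Gly — synonymous.
Codon 5: GAG Glu / GAA Glu — synonymous.
Codon 6: AUU Ile / AUU Ile — identical.
Codon 7: CGU Arg / CGU Arg — identical.
Codon 8: GUA Val / GUA Val — identical.
Nonsynonymous differences: 0 → same protein.

yes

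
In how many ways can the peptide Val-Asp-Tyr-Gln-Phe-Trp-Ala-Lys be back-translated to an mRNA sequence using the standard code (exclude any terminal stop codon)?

512

Val: 4 codons.
Asp: 2 codons.
Tyr: 2 codons.
Gln: 2 codons.
Phe: 2 codons.
Trp: 1 codon.
Ala: 4 codons.
Lys: 2 codons.
4 × 2 × 2 × 2 × 2 × 1 × 4 × 2 = 512.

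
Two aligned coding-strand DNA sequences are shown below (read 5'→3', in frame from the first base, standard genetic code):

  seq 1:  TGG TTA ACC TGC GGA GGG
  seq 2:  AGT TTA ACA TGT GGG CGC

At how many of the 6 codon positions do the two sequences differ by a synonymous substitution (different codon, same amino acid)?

Codon 1: TGG Trp / AGT Ser — nonsynonymous.
Codon 2: TTA Leu / TTA Leu — identical.
Codon 3: ACC Thr / ACA Thr — synonymous.
Codon 4: TGC Cys / TGT Cys — synonymous.
Codon 5: GGA Gly / GGG Gly — synonymous.
Codon 6: GGG Gly / CGC Arg — nonsynonymous.
Synonymous differences: 3.

3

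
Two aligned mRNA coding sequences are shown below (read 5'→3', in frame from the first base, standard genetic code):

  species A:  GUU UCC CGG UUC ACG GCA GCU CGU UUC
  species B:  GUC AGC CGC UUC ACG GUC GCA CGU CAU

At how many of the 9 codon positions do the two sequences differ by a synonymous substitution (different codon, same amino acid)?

Codon 1: GUU Val / GUC Val — synonymous.
Codon 2: UCC Ser / AGC Ser — synonymous.
Codon 3: CGG Arg / CGC Arg — synonymous.
Codon 4: UUC Phe / UUC Phe — identical.
Codon 5: ACG Thr / ACG Thr — identical.
Codon 6: GCA Ala / GUC Val — nonsynonymous.
Codon 7: GCU Ala / GCA Ala — synonymous.
Codon 8: CGU Arg / CGU Arg — identical.
Codon 9: UUC Phe / CAU His — nonsynonymous.
Synonymous differences: 4.

4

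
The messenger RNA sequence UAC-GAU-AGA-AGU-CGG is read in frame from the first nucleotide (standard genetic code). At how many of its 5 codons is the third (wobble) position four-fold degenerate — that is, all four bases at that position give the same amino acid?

Codon 1 UAC (Tyr): third position 2-fold.
Codon 2 GAU (Asp): third position 2-fold.
Codon 3 AGA (Arg): third position 2-fold.
Codon 4 AGU (Ser): third position 2-fold.
Codon 5 CGG (Arg): third position 4-fold.
Four-fold degenerate third positions: 1.

1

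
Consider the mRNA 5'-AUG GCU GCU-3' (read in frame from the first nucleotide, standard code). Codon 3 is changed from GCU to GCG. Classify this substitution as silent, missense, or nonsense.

Position 9 falls in codon 3: GCU → Ala.
After the substitution the codon is GCG → Ala.
Both encode Ala, so the change is synonymous.

silent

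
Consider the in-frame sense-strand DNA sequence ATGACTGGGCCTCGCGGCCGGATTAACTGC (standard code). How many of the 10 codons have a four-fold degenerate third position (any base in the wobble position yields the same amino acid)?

Codon 1 ATG (Met): third position 1-fold.
Codon 2 ACT (Thr): third position 4-fold.
Codon 3 GGG (Gly): third position 4-fold.
Codon 4 CCT (Pro): third position 4-fold.
Codon 5 CGC (Arg): third position 4-fold.
Codon 6 GGC (Gly): third position 4-fold.
Codon 7 CGG (Arg): third position 4-fold.
Codon 8 ATT (Ile): third position 3-fold.
Codon 9 AAC (Asn): third position 2-fold.
Codon 10 TGC (Cys): third position 2-fold.
Four-fold degenerate third positions: 6.

6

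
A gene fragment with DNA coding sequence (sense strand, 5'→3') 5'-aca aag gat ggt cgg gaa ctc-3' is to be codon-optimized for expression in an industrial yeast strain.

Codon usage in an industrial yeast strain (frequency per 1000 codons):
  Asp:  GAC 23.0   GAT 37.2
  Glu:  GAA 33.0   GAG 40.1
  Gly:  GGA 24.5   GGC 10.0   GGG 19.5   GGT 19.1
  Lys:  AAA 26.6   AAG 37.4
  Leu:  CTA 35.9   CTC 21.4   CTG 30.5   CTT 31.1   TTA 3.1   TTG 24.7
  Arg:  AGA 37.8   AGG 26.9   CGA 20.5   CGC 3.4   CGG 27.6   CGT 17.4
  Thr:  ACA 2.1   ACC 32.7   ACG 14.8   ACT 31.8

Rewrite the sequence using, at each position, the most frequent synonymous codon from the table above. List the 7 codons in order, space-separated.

ACC AAG GAT GGA AGA GAG CTA

Codon 1 (Thr): best is ACC at 32.7.
Codon 2 (Lys): best is AAG at 37.4.
Codon 3 (Asp): best is GAT at 37.2.
Codon 4 (Gly): best is GGA at 24.5.
Codon 5 (Arg): best is AGA at 37.8.
Codon 6 (Glu): best is GAG at 40.1.
Codon 7 (Leu): best is CTA at 35.9.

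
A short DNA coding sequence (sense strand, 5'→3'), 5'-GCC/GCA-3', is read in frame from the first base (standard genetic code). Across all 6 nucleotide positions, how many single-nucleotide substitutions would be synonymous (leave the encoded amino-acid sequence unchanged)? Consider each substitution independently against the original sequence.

6

Codon 1 (GCC, Ala): 3 synonymous substitutions.
Codon 2 (GCA, Ala): 3 synonymous substitutions.
Total: 3 + 3 = 6.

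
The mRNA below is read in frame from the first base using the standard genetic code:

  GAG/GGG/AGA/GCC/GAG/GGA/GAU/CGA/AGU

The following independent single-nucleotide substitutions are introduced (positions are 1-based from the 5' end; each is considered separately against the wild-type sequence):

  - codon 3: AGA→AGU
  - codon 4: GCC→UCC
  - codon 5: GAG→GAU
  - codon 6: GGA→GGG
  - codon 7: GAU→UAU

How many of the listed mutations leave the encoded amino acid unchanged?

1

Codon 3: AGA (Arg) → AGU (Ser) — missense.
Codon 4: GCC (Ala) → UCC (Ser) — missense.
Codon 5: GAG (Glu) → GAU (Asp) — missense.
Codon 6: GGA (Gly) → GGG (Gly) — synonymous.
Codon 7: GAU (Asp) → UAU (Tyr) — missense.
Synonymous: 1 of 5.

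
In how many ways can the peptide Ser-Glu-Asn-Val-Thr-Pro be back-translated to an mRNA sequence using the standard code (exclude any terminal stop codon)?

1536

Ser: 6 codons.
Glu: 2 codons.
Asn: 2 codons.
Val: 4 codons.
Thr: 4 codons.
Pro: 4 codons.
6 × 2 × 2 × 4 × 4 × 4 = 1536.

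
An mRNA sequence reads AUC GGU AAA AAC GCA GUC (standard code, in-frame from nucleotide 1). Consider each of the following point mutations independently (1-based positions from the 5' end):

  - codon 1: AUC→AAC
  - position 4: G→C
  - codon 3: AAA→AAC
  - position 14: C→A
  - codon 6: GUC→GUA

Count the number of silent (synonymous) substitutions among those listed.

1

Codon 1: AUC (Ile) → AAC (Asn) — missense.
Codon 2: GGU (Gly) → CGU (Arg) — missense.
Codon 3: AAA (Lys) → AAC (Asn) — missense.
Codon 5: GCA (Ala) → GAA (Glu) — missense.
Codon 6: GUC (Val) → GUA (Val) — synonymous.
Synonymous: 1 of 5.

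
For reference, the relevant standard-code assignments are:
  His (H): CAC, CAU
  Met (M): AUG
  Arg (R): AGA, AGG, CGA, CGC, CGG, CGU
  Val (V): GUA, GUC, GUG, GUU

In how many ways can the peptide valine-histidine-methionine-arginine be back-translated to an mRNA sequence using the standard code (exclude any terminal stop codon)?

Val: 4 codons.
His: 2 codons.
Met: 1 codon.
Arg: 6 codons.
4 × 2 × 1 × 6 = 48.

48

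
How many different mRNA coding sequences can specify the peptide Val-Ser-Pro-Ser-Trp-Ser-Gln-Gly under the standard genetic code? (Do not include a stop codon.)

27648

Val: 4 codons.
Ser: 6 codons.
Pro: 4 codons.
Ser: 6 codons.
Trp: 1 codon.
Ser: 6 codons.
Gln: 2 codons.
Gly: 4 codons.
4 × 6 × 4 × 6 × 1 × 6 × 2 × 4 = 27648.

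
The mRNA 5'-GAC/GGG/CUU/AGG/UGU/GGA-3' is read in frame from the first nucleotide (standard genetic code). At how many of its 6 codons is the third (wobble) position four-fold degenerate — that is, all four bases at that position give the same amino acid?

Codon 1 GAC (Asp): third position 2-fold.
Codon 2 GGG (Gly): third position 4-fold.
Codon 3 CUU (Leu): third position 4-fold.
Codon 4 AGG (Arg): third position 2-fold.
Codon 5 UGU (Cys): third position 2-fold.
Codon 6 GGA (Gly): third position 4-fold.
Four-fold degenerate third positions: 3.

3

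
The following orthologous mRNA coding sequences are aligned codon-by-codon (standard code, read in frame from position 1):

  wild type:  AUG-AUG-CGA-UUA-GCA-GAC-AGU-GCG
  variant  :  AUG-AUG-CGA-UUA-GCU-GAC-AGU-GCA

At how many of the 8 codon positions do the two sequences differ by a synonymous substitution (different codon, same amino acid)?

Codon 1: AUG Met / AUG Met — identical.
Codon 2: AUG Met / AUG Met — identical.
Codon 3: CGA Arg / CGA Arg — identical.
Codon 4: UUA Leu / UUA Leu — identical.
Codon 5: GCA Ala / GCU Ala — synonymous.
Codon 6: GAC Asp / GAC Asp — identical.
Codon 7: AGU Ser / AGU Ser — identical.
Codon 8: GCG Ala / GCA Ala — synonymous.
Synonymous differences: 2.

2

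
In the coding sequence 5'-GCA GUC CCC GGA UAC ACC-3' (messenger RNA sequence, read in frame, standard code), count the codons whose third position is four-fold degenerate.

5

Codon 1 GCA (Ala): third position 4-fold.
Codon 2 GUC (Val): third position 4-fold.
Codon 3 CCC (Pro): third position 4-fold.
Codon 4 GGA (Gly): third position 4-fold.
Codon 5 UAC (Tyr): third position 2-fold.
Codon 6 ACC (Thr): third position 4-fold.
Four-fold degenerate third positions: 5.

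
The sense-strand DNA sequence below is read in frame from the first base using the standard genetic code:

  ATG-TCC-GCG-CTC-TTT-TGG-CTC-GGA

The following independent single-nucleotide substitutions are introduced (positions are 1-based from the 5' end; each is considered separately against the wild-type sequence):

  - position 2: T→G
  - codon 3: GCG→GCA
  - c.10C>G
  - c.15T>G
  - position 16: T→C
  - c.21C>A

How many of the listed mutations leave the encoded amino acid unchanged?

2

Codon 1: ATG (Met) → AGG (Arg) — missense.
Codon 3: GCG (Ala) → GCA (Ala) — synonymous.
Codon 4: CTC (Leu) → GTC (Val) — missense.
Codon 5: TTT (Phe) → TTG (Leu) — missense.
Codon 6: TGG (Trp) → CGG (Arg) — missense.
Codon 7: CTC (Leu) → CTA (Leu) — synonymous.
Synonymous: 2 of 6.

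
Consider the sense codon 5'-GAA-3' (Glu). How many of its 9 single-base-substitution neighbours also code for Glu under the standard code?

Position 1: none → 0 synonymous.
Position 2: none → 0 synonymous.
Position 3: GAG → 1 synonymous.
Total: 0 + 0 + 1 = 1.

1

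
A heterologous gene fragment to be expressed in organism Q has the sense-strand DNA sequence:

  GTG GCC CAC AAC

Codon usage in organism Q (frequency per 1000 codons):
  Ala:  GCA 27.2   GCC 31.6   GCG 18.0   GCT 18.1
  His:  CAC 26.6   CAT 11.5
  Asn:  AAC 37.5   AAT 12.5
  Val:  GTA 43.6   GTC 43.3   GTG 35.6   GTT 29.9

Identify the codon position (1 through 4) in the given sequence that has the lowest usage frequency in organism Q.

Codon 1 GTG (Val): 35.6 per 1000.
Codon 2 GCC (Ala): 31.6 per 1000.
Codon 3 CAC (His): 26.6 per 1000.
Codon 4 AAC (Asn): 37.5 per 1000.
Lowest frequency is 26.6 at codon 3.

3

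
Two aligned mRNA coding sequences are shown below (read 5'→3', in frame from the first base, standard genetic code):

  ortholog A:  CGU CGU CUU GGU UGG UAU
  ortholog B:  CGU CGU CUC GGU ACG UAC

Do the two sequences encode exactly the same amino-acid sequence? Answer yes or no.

Codon 1: CGU Arg / CGU Arg — identical.
Codon 2: CGU Arg / CGU Arg — identical.
Codon 3: CUU Leu / CUC Leu — synonymous.
Codon 4: GGU Gly / GGU Gly — identical.
Codon 5: UGG Trp / ACG Thr — nonsynonymous.
Codon 6: UAU Tyr / UAC Tyr — synonymous.
Nonsynonymous differences: 1 → different protein.

no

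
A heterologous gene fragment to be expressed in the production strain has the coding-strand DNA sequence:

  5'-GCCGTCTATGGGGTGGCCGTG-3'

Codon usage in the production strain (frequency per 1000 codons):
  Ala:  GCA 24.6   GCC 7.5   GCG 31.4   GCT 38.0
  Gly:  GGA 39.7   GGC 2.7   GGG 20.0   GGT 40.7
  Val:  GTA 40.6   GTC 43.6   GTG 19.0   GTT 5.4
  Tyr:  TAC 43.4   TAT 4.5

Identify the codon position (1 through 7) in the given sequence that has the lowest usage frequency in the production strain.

3

Codon 1 GCC (Ala): 7.5 per 1000.
Codon 2 GTC (Val): 43.6 per 1000.
Codon 3 TAT (Tyr): 4.5 per 1000.
Codon 4 GGG (Gly): 20.0 per 1000.
Codon 5 GTG (Val): 19.0 per 1000.
Codon 6 GCC (Ala): 7.5 per 1000.
Codon 7 GTG (Val): 19.0 per 1000.
Lowest frequency is 4.5 at codon 3.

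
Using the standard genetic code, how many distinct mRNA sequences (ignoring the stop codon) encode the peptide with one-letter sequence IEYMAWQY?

Ile: 3 codons.
Glu: 2 codons.
Tyr: 2 codons.
Met: 1 codon.
Ala: 4 codons.
Trp: 1 codon.
Gln: 2 codons.
Tyr: 2 codons.
3 × 2 × 2 × 1 × 4 × 1 × 2 × 2 = 192.

192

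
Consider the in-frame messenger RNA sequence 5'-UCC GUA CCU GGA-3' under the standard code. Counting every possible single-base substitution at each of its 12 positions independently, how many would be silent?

Codon 1 (UCC, Ser): 3 synonymous substitutions.
Codon 2 (GUA, Val): 3 synonymous substitutions.
Codon 3 (CCU, Pro): 3 synonymous substitutions.
Codon 4 (GGA, Gly): 3 synonymous substitutions.
Total: 3 + 3 + 3 + 3 = 12.

12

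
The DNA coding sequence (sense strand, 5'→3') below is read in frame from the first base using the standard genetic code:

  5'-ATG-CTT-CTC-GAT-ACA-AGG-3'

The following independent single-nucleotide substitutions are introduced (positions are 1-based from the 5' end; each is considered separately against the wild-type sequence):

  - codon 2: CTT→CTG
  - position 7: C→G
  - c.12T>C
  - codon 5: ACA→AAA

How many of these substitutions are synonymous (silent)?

Codon 2: CTT (Leu) → CTG (Leu) — synonymous.
Codon 3: CTC (Leu) → GTC (Val) — missense.
Codon 4: GAT (Asp) → GAC (Asp) — synonymous.
Codon 5: ACA (Thr) → AAA (Lys) — missense.
Synonymous: 2 of 4.

2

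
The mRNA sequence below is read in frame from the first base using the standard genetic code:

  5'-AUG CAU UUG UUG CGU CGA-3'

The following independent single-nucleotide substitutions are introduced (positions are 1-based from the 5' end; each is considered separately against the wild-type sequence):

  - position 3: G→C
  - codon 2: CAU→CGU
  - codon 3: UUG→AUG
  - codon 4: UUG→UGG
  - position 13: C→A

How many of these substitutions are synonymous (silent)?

0

Codon 1: AUG (Met) → AUC (Ile) — missense.
Codon 2: CAU (His) → CGU (Arg) — missense.
Codon 3: UUG (Leu) → AUG (Met) — missense.
Codon 4: UUG (Leu) → UGG (Trp) — missense.
Codon 5: CGU (Arg) → AGU (Ser) — missense.
Synonymous: 0 of 5.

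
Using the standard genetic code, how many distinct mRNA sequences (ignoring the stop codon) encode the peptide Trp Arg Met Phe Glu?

Trp: 1 codon.
Arg: 6 codons.
Met: 1 codon.
Phe: 2 codons.
Glu: 2 codons.
1 × 6 × 1 × 2 × 2 = 24.

24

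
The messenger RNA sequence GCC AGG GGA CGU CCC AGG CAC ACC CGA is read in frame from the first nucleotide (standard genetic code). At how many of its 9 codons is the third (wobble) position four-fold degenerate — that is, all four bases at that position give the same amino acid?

Codon 1 GCC (Ala): third position 4-fold.
Codon 2 AGG (Arg): third position 2-fold.
Codon 3 GGA (Gly): third position 4-fold.
Codon 4 CGU (Arg): third position 4-fold.
Codon 5 CCC (Pro): third position 4-fold.
Codon 6 AGG (Arg): third position 2-fold.
Codon 7 CAC (His): third position 2-fold.
Codon 8 ACC (Thr): third position 4-fold.
Codon 9 CGA (Arg): third position 4-fold.
Four-fold degenerate third positions: 6.

6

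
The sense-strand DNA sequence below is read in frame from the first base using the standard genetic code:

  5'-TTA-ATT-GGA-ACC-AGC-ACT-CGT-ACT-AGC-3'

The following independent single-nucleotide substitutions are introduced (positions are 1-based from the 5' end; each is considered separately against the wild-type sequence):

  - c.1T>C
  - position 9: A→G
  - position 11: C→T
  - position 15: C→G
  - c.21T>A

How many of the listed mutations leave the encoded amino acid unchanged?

Codon 1: TTA (Leu) → CTA (Leu) — synonymous.
Codon 3: GGA (Gly) → GGG (Gly) — synonymous.
Codon 4: ACC (Thr) → ATC (Ile) — missense.
Codon 5: AGC (Ser) → AGG (Arg) — missense.
Codon 7: CGT (Arg) → CGA (Arg) — synonymous.
Synonymous: 3 of 5.

3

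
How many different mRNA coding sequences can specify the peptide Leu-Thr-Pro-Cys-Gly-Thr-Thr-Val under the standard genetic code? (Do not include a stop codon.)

Leu: 6 codons.
Thr: 4 codons.
Pro: 4 codons.
Cys: 2 codons.
Gly: 4 codons.
Thr: 4 codons.
Thr: 4 codons.
Val: 4 codons.
6 × 4 × 4 × 2 × 4 × 4 × 4 × 4 = 49152.

49152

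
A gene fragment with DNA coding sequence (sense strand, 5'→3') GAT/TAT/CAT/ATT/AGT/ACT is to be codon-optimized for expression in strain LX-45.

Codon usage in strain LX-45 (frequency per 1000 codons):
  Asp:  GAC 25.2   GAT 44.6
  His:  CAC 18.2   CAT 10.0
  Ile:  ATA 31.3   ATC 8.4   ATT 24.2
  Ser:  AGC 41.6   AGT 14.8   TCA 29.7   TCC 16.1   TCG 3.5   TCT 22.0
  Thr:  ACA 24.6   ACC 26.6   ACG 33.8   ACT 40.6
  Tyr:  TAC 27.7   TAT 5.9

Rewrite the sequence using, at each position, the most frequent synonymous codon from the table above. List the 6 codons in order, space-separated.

GAT TAC CAC ATA AGC ACT

Codon 1 (Asp): best is GAT at 44.6.
Codon 2 (Tyr): best is TAC at 27.7.
Codon 3 (His): best is CAC at 18.2.
Codon 4 (Ile): best is ATA at 31.3.
Codon 5 (Ser): best is AGC at 41.6.
Codon 6 (Thr): best is ACT at 40.6.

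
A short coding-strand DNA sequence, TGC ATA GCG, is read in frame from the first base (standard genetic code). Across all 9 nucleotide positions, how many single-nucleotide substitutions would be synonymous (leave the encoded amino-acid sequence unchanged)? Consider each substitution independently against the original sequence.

6

Codon 1 (TGC, Cys): 1 synonymous substitution.
Codon 2 (ATA, Ile): 2 synonymous substitutions.
Codon 3 (GCG, Ala): 3 synonymous substitutions.
Total: 1 + 2 + 3 = 6.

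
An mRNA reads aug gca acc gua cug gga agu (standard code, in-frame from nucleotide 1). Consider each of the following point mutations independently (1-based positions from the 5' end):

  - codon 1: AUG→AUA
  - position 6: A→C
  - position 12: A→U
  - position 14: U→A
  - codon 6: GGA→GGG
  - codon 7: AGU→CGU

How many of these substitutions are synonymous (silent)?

Codon 1: AUG (Met) → AUA (Ile) — missense.
Codon 2: GCA (Ala) → GCC (Ala) — synonymous.
Codon 4: GUA (Val) → GUU (Val) — synonymous.
Codon 5: CUG (Leu) → CAG (Gln) — missense.
Codon 6: GGA (Gly) → GGG (Gly) — synonymous.
Codon 7: AGU (Ser) → CGU (Arg) — missense.
Synonymous: 3 of 6.

3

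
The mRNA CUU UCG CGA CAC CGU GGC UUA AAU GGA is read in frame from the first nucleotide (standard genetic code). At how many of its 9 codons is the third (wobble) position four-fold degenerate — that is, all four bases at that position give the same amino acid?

Codon 1 CUU (Leu): third position 4-fold.
Codon 2 UCG (Ser): third position 4-fold.
Codon 3 CGA (Arg): third position 4-fold.
Codon 4 CAC (His): third position 2-fold.
Codon 5 CGU (Arg): third position 4-fold.
Codon 6 GGC (Gly): third position 4-fold.
Codon 7 UUA (Leu): third position 2-fold.
Codon 8 AAU (Asn): third position 2-fold.
Codon 9 GGA (Gly): third position 4-fold.
Four-fold degenerate third positions: 6.

6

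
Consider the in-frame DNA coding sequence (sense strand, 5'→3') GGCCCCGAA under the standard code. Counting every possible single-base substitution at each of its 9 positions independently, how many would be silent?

7

Codon 1 (GGC, Gly): 3 synonymous substitutions.
Codon 2 (CCC, Pro): 3 synonymous substitutions.
Codon 3 (GAA, Glu): 1 synonymous substitution.
Total: 3 + 3 + 1 = 7.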